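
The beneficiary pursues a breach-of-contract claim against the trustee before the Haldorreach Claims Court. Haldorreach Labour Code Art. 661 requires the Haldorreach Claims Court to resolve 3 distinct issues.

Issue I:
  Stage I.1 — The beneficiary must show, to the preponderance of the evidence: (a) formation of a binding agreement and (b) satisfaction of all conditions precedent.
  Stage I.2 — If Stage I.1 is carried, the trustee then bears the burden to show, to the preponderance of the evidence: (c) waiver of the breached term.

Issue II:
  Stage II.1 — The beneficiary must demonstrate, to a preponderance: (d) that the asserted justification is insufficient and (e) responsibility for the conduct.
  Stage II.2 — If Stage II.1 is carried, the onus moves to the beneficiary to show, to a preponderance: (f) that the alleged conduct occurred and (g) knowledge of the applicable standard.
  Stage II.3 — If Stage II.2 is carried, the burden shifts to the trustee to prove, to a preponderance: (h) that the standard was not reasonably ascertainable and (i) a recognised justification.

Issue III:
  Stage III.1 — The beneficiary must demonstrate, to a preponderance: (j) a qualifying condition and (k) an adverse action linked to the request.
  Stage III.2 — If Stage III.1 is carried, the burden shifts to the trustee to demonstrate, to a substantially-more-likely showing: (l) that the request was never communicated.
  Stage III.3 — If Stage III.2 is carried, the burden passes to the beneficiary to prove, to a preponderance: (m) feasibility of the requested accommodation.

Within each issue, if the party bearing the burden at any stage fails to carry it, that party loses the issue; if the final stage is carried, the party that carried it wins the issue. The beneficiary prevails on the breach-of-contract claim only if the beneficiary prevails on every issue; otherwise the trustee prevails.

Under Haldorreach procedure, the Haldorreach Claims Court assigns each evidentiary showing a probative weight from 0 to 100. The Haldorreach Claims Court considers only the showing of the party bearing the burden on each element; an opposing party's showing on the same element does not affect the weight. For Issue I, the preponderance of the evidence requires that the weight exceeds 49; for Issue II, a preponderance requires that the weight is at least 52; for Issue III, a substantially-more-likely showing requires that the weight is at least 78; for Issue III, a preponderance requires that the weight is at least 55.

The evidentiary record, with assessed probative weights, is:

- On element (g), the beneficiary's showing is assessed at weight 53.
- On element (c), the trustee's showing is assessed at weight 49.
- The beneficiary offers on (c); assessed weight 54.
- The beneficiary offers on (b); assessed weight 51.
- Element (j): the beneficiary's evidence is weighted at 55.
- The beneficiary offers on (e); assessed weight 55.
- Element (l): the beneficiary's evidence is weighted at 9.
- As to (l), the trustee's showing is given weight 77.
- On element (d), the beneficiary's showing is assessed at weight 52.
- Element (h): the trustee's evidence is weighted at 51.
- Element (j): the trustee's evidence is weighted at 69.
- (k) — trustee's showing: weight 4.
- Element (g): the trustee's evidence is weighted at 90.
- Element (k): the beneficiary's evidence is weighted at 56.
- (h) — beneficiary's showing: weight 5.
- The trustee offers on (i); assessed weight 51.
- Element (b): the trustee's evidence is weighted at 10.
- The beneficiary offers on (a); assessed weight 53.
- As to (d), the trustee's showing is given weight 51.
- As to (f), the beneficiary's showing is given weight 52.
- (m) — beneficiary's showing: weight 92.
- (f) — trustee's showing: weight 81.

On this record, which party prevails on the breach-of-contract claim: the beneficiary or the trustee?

beneficiary

— Issue I —
Stage I.1 — burden on beneficiary; standard: the preponderance of the evidence (weight exceeds 49).
    (a): 53 > 49 [met]
    (b): 51 (trustee's 10 disregarded) > 49 [met]
  The beneficiary carries Stage I.1; the trustee now bears the burden.
Stage I.2 — burden on trustee; standard: the preponderance of the evidence (weight exceeds 49).
    (c): 49 (beneficiary's 54 disregarded) ≤ 49 [not met]
  The trustee does not carry Stage I.2.
The analysis ends at Stage I.2; the beneficiary prevails on this issue.
— Issue II —
Stage II.1 — burden on beneficiary; standard: a preponderance (weight is at least 52).
    (d): 52 (trustee's 51 disregarded) ≥ 52 [met]
    (e): 55 ≥ 52 [met]
  Stage II.1 is satisfied; the beneficiary continues to bear the burden.
Stage II.2 — burden on beneficiary; standard: a preponderance (weight is at least 52).
    (f): 52 (trustee's 81 disregarded) ≥ 52 [met]
    (g): 53 (trustee's 90 disregarded) ≥ 52 [met]
  Stage II.2 carried; the burden shifts to the trustee.
Stage II.3 — burden on trustee; standard: a preponderance (weight is at least 52).
    (h): 51 (beneficiary's 5 disregarded) < 52 [not met]
    (i): 51 < 52 [not met]
  Stage II.3 not carried; the trustee fails its burden.
The analysis ends at Stage II.3; the beneficiary prevails on this issue.
— Issue III —
Stage III.1 — burden on beneficiary; standard: a preponderance (weight is at least 55).
    (j): 55 (trustee's 69 disregarded) ≥ 55 [met]
    (k): 56 (trustee's 4 disregarded) ≥ 55 [met]
  All elements met. The burden passes to the trustee.
Stage III.2 — burden on trustee; standard: a substantially-more-likely showing (weight is at least 78).
    (l): 77 (beneficiary's 9 disregarded) < 78 [not met]
  Not every element is met, so the trustee fails to carry Stage III.2.
So the beneficiary prevails on this issue.
Per-issue: Issue I → beneficiary; Issue II → beneficiary; Issue III → beneficiary. The beneficiary must prevail on every issue; overall, the beneficiary prevails.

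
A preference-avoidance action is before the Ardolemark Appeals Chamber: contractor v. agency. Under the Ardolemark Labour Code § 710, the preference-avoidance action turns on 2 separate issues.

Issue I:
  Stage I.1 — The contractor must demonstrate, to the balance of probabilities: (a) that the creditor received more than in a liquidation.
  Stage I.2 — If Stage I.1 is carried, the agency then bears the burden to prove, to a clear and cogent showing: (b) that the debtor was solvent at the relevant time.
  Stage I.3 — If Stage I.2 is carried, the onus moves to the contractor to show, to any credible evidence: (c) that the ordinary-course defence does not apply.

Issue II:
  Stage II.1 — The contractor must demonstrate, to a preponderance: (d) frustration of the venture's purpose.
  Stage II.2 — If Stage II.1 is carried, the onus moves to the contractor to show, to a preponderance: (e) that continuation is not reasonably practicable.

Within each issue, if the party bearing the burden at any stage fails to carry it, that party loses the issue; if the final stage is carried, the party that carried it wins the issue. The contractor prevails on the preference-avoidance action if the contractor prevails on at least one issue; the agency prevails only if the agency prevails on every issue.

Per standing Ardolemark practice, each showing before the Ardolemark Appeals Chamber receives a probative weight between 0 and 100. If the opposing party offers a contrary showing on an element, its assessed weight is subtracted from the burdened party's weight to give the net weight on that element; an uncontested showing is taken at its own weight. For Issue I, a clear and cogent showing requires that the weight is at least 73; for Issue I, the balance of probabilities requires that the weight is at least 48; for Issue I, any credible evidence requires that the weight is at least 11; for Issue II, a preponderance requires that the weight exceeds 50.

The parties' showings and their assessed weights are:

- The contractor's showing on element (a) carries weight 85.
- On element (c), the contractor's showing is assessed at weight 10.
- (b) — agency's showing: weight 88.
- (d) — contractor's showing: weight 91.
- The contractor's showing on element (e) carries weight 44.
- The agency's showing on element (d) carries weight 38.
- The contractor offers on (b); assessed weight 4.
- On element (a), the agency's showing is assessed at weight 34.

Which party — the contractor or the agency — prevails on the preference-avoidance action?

agency

— Issue I —
At Stage I.1 the contractor must meet the balance of probabilities (weight is at least 48): on (a) the weight is 85 less the opposing 34 gives net 51, which does reach 48, so (a) meets the standard.
  Stage I.1 is satisfied; the onus moves to the agency.
At Stage I.2 the agency must meet a clear and cogent showing (weight is at least 73): on (b) the weight is 88 less the opposing 4 gives net 84, ≥ 73, so (b) meets the standard.
  Stage I.2 carried; the burden shifts to the contractor.
At Stage I.3 the contractor must meet any credible evidence (weight is at least 11): on (c) the weight is 10, which does not reach 11, so (c) does not meet the standard.
  Not every element is met, so the contractor fails to carry Stage I.3.
The analysis ends at Stage I.3; the agency prevails on this issue.
— Issue II —
At Stage II.1 the contractor must meet a preponderance (weight exceeds 50): on (d) the weight is 91 less the opposing 38 gives net 53, > 50, so (d) meets the standard.
  All elements met. The contractor retains the burden for Stage II.2.
At Stage II.2 the contractor must meet a preponderance (weight exceeds 50): on (e) the weight is 44, ≤ 50, so (e) does not meet the standard.
  Stage II.2 not carried; the contractor fails its burden.
The agency prevails on this issue.
Per-issue: Issue I → agency; Issue II → agency. The contractor must prevail on at least one issue; overall, the agency prevails.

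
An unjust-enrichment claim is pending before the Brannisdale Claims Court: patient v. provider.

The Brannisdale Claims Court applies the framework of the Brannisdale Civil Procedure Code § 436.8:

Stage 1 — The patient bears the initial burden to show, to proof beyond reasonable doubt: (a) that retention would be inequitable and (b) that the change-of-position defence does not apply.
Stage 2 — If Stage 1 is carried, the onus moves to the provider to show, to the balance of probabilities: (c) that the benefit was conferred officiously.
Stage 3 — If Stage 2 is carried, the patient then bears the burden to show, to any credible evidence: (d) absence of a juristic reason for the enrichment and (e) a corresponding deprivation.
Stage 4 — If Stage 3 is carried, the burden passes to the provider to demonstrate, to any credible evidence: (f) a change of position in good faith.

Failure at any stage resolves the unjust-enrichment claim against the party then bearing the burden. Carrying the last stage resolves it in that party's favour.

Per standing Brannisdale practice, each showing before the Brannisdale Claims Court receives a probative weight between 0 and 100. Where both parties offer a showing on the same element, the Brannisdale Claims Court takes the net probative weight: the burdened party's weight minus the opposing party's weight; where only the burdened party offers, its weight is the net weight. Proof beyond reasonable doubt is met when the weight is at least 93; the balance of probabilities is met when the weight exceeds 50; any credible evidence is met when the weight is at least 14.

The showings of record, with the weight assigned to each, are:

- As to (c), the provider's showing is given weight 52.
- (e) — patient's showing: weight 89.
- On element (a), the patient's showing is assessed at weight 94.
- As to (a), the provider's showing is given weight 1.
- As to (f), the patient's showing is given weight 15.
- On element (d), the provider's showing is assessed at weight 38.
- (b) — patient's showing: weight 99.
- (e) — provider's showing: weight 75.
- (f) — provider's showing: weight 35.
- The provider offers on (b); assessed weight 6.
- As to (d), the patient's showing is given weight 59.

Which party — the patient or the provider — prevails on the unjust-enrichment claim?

Stage 1 (patient, proof beyond reasonable doubt, weight is at least 93): (a) net 94−1=93 ≥ 93 — meets; (b) net 99−6=93 ≥ 93 — meets.
  All elements met. The burden passes to the provider.
Stage 2 (provider, the balance of probabilities, weight exceeds 50): (c) 52 > 50 — meets.
  The provider carries Stage 2; the patient now bears the burden.
Stage 3 (patient, any credible evidence, weight is at least 14): (d) net 59−38=21 ≥ 14 — meets; (e) net 89−75=14 ≥ 14 — meets.
  All elements met. The burden passes to the provider.
Stage 4 (provider, any credible evidence, weight is at least 14): (f) net 35−15=20 ≥ 14 — meets.
  The provider carries the last stage.
With every stage satisfied, the provider prevails.

provider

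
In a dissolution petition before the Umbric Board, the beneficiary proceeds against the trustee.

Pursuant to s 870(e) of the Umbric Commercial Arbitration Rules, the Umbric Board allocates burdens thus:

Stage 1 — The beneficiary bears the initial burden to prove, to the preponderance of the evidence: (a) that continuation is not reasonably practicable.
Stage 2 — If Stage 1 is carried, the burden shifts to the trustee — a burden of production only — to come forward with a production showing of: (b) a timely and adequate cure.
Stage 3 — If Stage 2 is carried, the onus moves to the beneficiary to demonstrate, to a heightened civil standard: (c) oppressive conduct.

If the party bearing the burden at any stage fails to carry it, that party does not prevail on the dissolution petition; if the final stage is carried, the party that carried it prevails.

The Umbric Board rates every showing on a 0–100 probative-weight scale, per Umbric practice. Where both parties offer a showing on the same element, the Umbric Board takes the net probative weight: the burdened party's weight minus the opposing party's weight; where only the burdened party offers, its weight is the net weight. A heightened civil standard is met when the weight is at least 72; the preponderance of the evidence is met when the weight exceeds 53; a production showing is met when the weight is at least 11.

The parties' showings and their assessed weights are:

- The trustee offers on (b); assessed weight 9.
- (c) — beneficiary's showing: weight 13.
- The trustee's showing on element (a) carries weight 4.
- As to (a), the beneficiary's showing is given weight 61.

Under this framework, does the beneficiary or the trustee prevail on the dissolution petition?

beneficiary

At Stage 1 the beneficiary must meet the preponderance of the evidence (weight exceeds 53): on (a) the weight is 61 less the opposing 4 gives net 57, which does exceed 53, so (a) meets the standard.
  Stage 1 is satisfied; the onus moves to the trustee.
At Stage 2 the trustee must meet a production showing (weight is at least 11): on (b) the weight is 9, which does not reach 11, so (b) does not meet the standard.
  Not every element is met, so the trustee fails to carry Stage 2.
The beneficiary prevails.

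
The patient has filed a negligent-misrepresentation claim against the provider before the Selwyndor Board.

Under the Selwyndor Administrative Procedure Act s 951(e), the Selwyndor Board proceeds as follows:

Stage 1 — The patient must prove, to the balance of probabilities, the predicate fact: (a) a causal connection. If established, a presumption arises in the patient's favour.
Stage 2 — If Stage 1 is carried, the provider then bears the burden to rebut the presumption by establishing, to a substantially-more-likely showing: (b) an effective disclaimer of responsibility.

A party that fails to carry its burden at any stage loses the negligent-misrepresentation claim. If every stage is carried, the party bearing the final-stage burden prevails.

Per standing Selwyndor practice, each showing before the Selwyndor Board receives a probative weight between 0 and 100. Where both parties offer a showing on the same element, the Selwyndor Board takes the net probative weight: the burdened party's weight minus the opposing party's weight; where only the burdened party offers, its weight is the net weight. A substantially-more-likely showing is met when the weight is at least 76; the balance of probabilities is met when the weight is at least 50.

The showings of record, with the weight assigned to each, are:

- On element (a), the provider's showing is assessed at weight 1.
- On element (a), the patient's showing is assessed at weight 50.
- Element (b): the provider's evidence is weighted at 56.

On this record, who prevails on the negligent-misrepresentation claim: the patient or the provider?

Stage 1 (patient, the balance of probabilities, weight is at least 50): (a) net 50−1=49 < 50 — fails.
  The patient does not carry Stage 1.
The provider prevails.

provider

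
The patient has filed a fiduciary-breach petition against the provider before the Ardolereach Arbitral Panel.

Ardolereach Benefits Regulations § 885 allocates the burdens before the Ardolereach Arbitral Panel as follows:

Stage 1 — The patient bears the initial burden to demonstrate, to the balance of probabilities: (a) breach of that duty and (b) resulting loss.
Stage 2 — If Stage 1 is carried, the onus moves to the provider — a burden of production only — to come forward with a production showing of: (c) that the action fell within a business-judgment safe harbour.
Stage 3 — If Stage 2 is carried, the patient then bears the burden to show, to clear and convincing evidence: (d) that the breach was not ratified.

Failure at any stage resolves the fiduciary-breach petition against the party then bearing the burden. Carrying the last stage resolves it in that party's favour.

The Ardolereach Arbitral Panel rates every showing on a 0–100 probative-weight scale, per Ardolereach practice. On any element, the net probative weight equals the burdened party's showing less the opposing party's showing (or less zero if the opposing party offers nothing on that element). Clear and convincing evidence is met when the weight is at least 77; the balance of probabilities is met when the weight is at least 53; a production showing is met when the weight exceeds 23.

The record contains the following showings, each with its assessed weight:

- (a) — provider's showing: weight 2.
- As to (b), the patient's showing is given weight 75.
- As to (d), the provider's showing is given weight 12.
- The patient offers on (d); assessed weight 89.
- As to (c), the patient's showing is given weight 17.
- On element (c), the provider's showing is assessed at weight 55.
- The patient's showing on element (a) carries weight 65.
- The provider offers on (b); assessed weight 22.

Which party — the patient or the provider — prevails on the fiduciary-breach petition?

patient

At Stage 1 the patient must meet the balance of probabilities (weight is at least 53): on (a) the weight is 65 less the opposing 2 gives net 63, which does reach 53, so (a) meets the standard; on (b) the weight is 75 less the opposing 22 gives net 53, ≥ 53, so (b) meets the standard.
  Stage 1 is satisfied; the onus moves to the provider.
At Stage 2 the provider must meet a production showing (weight exceeds 23): on (c) the weight is 55 less the opposing 17 gives net 38, which does exceed 23, so (c) meets the standard.
  The provider carries Stage 2; the patient now bears the burden.
At Stage 3 the patient must meet clear and convincing evidence (weight is at least 77): on (d) the weight is 89 less the opposing 12 gives net 77, ≥ 77, so (d) meets the standard.
  The patient carries the last stage.
With every stage satisfied, the patient prevails.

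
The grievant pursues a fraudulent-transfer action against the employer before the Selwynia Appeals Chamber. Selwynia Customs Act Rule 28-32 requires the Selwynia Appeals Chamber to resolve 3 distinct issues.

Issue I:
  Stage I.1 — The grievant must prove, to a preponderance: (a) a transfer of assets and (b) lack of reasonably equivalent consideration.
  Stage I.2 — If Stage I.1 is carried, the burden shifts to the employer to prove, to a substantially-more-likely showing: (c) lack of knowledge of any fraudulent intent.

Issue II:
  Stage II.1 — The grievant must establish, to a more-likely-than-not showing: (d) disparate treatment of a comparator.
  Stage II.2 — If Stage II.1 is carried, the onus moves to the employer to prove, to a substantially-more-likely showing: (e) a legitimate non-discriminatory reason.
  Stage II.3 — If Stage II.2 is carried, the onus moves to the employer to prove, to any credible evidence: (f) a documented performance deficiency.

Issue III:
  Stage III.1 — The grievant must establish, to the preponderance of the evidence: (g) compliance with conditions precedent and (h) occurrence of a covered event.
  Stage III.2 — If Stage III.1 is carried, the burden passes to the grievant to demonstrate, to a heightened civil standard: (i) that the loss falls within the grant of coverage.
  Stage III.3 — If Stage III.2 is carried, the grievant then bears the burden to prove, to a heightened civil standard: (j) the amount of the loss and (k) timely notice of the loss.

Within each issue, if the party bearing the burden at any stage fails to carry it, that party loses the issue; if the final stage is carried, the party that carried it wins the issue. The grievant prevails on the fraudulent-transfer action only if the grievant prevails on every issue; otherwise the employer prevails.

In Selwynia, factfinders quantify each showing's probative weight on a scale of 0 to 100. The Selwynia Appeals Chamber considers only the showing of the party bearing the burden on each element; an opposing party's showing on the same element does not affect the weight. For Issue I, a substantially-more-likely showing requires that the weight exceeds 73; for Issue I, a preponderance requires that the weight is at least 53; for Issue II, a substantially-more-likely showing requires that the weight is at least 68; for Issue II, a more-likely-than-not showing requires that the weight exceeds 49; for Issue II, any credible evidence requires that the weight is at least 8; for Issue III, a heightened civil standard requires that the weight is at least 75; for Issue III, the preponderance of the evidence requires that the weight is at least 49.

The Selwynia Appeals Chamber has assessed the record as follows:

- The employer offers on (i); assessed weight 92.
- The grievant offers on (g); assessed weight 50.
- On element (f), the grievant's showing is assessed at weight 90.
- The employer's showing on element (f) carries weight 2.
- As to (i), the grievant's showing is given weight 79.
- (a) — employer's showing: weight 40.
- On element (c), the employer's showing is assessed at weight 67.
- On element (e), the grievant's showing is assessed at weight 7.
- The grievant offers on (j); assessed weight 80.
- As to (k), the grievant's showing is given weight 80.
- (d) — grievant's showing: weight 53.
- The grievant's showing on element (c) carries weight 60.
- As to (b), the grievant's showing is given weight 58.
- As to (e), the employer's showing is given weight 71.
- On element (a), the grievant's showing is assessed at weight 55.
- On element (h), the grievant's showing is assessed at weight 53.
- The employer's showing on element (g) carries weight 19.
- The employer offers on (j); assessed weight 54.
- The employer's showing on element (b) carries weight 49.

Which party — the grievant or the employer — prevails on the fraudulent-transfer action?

grievant

— Issue I —
At Stage I.1 the grievant must meet a preponderance (weight is at least 53): on (a) the weight is 55 (the employer's 40 is given no effect), which does reach 53, so (a) meets the standard; on (b) the weight is 58 (the employer's 49 is given no effect), ≥ 53, so (b) meets the standard.
  All elements met. The burden passes to the employer.
At Stage I.2 the employer must meet a substantially-more-likely showing (weight exceeds 73): on (c) the weight is 67 (the grievant's 60 is given no effect), which does not exceed 73, so (c) does not meet the standard.
  Not every element is met, so the employer fails to carry Stage I.2.
The grievant prevails on this issue.
— Issue II —
At Stage II.1 the grievant must meet a more-likely-than-not showing (weight exceeds 49): on (d) the weight is 53, > 49, so (d) meets the standard.
  Stage II.1 carried; the burden shifts to the employer.
At Stage II.2 the employer must meet a substantially-more-likely showing (weight is at least 68): on (e) the weight is 71 (the grievant's 7 is given no effect), which does reach 68, so (e) meets the standard.
  All elements met. The employer retains the burden for Stage II.3.
At Stage II.3 the employer must meet any credible evidence (weight is at least 8): on (f) the weight is 2 (the grievant's 90 is given no effect), < 8, so (f) does not meet the standard.
  Stage II.3 not carried; the employer fails its burden.
The analysis ends at Stage II.3; the grievant prevails on this issue.
— Issue III —
Stage III.1 (grievant, the preponderance of the evidence, weight is at least 49): (g) 50 (employer's 19 disregarded) ≥ 49 — meets; (h) 53 ≥ 49 — meets.
  All elements met. The grievant retains the burden for Stage III.2.
Stage III.2 (grievant, a heightened civil standard, weight is at least 75): (i) 79 (employer's 92 disregarded) ≥ 75 — meets.
  All elements met. The grievant retains the burden for Stage III.3.
Stage III.3 (grievant, a heightened civil standard, weight is at least 75): (j) 80 (employer's 54 disregarded) ≥ 75 — meets; (k) 80 ≥ 75 — meets.
  All elements met at the final stage.
All stages carried — the grievant prevails on this issue.
Per-issue: Issue I → grievant; Issue II → grievant; Issue III → grievant. The grievant must prevail on every issue; overall, the grievant prevails.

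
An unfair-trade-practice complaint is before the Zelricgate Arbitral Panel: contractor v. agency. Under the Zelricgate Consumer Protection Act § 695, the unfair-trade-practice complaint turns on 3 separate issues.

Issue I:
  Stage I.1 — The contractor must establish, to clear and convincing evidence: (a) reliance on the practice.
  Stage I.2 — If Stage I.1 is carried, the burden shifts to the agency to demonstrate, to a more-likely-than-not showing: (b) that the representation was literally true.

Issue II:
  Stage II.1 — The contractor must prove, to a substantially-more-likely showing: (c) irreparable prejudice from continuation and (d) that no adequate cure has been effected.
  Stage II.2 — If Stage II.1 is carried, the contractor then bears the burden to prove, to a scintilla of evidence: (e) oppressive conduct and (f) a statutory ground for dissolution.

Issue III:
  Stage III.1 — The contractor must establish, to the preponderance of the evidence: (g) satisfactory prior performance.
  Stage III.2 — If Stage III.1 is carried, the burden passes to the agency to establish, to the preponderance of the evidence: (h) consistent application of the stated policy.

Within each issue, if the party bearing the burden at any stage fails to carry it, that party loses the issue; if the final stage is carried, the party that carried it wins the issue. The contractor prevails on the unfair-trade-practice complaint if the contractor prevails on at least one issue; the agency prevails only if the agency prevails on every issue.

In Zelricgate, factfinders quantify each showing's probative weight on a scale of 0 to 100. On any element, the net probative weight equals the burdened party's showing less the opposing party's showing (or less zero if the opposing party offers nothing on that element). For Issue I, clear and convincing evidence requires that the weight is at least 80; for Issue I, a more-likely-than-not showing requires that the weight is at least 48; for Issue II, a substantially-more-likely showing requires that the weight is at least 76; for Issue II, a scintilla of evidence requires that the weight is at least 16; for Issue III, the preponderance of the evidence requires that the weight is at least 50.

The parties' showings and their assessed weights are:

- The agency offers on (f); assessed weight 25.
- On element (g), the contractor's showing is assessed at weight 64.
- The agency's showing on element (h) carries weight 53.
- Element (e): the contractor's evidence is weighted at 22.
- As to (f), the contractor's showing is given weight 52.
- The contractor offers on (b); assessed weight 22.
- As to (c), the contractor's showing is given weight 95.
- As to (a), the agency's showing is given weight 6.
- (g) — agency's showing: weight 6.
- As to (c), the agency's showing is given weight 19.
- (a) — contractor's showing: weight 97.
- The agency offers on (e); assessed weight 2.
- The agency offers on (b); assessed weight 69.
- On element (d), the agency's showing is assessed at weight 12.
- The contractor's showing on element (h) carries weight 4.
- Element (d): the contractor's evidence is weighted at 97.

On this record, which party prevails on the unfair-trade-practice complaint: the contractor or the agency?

— Issue I —
Stage I.1 (contractor, clear and convincing evidence, weight is at least 80): (a) net 97−6=91 ≥ 80 — meets.
  All elements met. The burden passes to the agency.
Stage I.2 (agency, a more-likely-than-not showing, weight is at least 48): (b) net 69−22=47 < 48 — fails.
  Not every element is met, so the agency fails to carry Stage I.2.
The analysis ends at Stage I.2; the contractor prevails on this issue.
— Issue II —
At Stage II.1 the contractor must meet a substantially-more-likely showing (weight is at least 76): on (c) the weight is 95 less the opposing 19 gives net 76, which does reach 76, so (c) meets the standard; on (d) the weight is 97 less the opposing 12 gives net 85, which does reach 76, so (d) meets the standard.
  All elements met. The contractor retains the burden for Stage II.2.
At Stage II.2 the contractor must meet a scintilla of evidence (weight is at least 16): on (e) the weight is 22 less the opposing 2 gives net 20, which does reach 16, so (e) meets the standard; on (f) the weight is 52 less the opposing 25 gives net 27, which does reach 16, so (f) meets the standard.
  The contractor carries the last stage.
With every stage satisfied, the contractor prevails on this issue.
— Issue III —
Stage III.1 (contractor, the preponderance of the evidence, weight is at least 50): (g) net 64−6=58 ≥ 50 — meets.
  Stage III.1 is satisfied; the onus moves to the agency.
Stage III.2 (agency, the preponderance of the evidence, weight is at least 50): (h) net 53−4=49 < 50 — fails.
  The agency does not carry Stage III.2.
The contractor prevails on this issue.
Per-issue: Issue I → contractor; Issue II → contractor; Issue III → contractor. The contractor must prevail on at least one issue; overall, the contractor prevails.

contractor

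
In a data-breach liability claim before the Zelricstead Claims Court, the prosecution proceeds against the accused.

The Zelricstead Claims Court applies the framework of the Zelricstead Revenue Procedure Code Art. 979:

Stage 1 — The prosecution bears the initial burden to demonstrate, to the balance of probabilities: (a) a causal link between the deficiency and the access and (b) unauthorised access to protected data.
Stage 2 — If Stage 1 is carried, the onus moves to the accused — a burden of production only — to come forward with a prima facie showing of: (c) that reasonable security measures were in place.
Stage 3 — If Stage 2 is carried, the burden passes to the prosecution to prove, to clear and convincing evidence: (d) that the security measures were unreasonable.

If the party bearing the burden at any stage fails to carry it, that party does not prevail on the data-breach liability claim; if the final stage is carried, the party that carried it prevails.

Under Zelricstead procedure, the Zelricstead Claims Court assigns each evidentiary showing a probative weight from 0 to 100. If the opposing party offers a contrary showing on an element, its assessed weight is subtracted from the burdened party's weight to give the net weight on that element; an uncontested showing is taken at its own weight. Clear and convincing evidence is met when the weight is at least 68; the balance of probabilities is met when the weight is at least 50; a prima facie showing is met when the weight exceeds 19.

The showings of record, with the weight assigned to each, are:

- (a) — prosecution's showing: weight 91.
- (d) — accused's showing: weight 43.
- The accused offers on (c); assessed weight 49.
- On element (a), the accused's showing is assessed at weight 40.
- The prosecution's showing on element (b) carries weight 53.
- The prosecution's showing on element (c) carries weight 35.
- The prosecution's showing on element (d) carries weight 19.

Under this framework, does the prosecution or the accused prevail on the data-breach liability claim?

prosecution

At Stage 1 the prosecution must meet the balance of probabilities (weight is at least 50): on (a) the weight is 91 less the opposing 40 gives net 51, ≥ 50, so (a) meets the standard; on (b) the weight is 53, ≥ 50, so (b) meets the standard.
  Stage 1 carried; the burden shifts to the accused.
At Stage 2 the accused must meet a prima facie showing (weight exceeds 19): on (c) the weight is 49 less the opposing 35 gives net 14, which does not exceed 19, so (c) does not meet the standard.
  The accused does not carry Stage 2.
The prosecution prevails.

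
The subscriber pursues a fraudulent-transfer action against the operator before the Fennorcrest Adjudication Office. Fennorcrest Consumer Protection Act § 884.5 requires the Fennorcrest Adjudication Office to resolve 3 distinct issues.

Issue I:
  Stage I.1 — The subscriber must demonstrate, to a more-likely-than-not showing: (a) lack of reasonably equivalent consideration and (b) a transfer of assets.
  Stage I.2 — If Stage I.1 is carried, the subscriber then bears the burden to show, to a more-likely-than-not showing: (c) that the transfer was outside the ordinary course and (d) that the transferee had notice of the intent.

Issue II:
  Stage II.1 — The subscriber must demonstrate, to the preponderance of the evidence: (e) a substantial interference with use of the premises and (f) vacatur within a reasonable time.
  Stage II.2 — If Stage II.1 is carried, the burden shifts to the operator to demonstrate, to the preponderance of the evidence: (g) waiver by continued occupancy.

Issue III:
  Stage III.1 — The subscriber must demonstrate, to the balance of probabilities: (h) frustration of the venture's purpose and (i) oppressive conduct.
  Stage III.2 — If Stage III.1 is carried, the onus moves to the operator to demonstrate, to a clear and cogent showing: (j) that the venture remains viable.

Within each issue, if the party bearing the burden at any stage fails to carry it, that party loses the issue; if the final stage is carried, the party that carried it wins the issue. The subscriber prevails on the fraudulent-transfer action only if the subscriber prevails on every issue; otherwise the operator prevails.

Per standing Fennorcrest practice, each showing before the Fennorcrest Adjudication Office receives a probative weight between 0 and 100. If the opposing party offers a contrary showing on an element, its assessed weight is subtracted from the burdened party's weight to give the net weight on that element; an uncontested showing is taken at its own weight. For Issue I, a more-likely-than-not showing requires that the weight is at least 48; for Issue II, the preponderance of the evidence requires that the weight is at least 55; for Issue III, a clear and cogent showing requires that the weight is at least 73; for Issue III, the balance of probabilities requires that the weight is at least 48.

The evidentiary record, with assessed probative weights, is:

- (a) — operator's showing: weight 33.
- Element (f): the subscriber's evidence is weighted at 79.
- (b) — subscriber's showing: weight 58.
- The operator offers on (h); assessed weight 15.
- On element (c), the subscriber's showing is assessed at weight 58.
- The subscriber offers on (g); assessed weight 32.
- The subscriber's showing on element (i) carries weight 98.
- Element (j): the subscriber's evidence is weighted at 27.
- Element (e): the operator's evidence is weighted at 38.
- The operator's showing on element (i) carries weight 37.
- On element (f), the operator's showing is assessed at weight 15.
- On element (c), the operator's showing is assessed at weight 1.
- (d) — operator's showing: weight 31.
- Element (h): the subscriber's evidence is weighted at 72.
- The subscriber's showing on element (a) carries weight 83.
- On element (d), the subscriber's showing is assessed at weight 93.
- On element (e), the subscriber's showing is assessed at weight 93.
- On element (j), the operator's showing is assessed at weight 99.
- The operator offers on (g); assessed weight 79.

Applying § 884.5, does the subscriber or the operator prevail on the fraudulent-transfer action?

subscriber

— Issue I —
Stage I.1 (subscriber, a more-likely-than-not showing, weight is at least 48): (a) net 83−33=50 ≥ 48 — meets; (b) 58 ≥ 48 — meets.
  All elements met. The subscriber retains the burden for Stage I.2.
Stage I.2 (subscriber, a more-likely-than-not showing, weight is at least 48): (c) net 58−1=57 ≥ 48 — meets; (d) net 93−31=62 ≥ 48 — meets.
  All elements met at the final stage.
Every stage carried; the subscriber prevails on this issue.
— Issue II —
Stage II.1 — burden on subscriber; standard: the preponderance of the evidence (weight is at least 55).
    (e): 93 − 38 = 55 ≥ 55 [met]
    (f): 79 − 15 = 64 ≥ 55 [met]
  Stage II.1 is satisfied; the onus moves to the operator.
Stage II.2 — burden on operator; standard: the preponderance of the evidence (weight is at least 55).
    (g): 79 − 32 = 47 < 55 [not met]
  The operator does not carry Stage II.2.
The subscriber prevails on this issue.
— Issue III —
At Stage III.1 the subscriber must meet the balance of probabilities (weight is at least 48): on (h) the weight is 72 less the opposing 15 gives net 57, ≥ 48, so (h) meets the standard; on (i) the weight is 98 less the opposing 37 gives net 61, ≥ 48, so (i) meets the standard.
  Stage III.1 carried; the burden shifts to the operator.
At Stage III.2 the operator must meet a clear and cogent showing (weight is at least 73): on (j) the weight is 99 less the opposing 27 gives net 72, which does not reach 73, so (j) does not meet the standard.
  Not every element is met, so the operator fails to carry Stage III.2.
So the subscriber prevails on this issue.
Per-issue: Issue I → subscriber; Issue II → subscriber; Issue III → subscriber. The subscriber must prevail on every issue; overall, the subscriber prevails.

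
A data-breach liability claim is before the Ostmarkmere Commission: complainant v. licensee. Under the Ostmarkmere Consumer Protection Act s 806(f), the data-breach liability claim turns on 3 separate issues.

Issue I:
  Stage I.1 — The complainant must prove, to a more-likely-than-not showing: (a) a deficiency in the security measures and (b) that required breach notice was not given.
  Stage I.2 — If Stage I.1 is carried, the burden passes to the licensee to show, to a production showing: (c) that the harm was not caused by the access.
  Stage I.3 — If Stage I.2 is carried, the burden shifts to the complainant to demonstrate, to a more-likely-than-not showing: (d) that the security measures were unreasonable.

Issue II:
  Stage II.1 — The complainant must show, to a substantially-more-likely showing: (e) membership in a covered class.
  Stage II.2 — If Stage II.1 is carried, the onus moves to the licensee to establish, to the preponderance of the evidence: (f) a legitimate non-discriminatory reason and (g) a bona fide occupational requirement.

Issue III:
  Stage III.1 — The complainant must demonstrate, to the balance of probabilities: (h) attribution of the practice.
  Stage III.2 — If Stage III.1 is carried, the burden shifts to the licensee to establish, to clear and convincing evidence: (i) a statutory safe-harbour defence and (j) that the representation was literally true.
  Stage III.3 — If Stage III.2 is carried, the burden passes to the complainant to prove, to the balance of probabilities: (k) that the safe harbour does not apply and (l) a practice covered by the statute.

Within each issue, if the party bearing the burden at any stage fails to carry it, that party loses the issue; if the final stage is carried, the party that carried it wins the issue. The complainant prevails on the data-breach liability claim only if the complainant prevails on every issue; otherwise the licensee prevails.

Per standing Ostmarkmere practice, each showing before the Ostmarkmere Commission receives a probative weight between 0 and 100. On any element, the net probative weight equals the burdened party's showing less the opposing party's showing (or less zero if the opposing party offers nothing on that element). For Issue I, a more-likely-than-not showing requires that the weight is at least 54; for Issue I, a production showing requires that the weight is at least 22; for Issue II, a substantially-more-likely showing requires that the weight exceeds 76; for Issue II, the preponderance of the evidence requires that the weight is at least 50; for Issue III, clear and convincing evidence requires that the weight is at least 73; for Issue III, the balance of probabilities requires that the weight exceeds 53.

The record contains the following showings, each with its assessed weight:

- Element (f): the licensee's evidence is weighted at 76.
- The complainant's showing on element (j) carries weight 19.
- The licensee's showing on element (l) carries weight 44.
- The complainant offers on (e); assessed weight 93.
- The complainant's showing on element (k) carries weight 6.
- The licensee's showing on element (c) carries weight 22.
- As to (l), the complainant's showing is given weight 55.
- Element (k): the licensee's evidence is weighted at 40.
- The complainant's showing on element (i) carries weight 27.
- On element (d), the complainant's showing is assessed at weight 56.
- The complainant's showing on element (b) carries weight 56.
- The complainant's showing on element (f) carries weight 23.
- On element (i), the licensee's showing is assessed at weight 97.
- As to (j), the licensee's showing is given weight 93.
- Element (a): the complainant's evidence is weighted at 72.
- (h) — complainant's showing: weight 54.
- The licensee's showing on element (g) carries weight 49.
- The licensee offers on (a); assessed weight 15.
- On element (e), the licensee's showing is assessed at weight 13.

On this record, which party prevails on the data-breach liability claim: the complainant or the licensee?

— Issue I —
At Stage I.1 the complainant must meet a more-likely-than-not showing (weight is at least 54): on (a) the weight is 72 less the opposing 15 gives net 57, which does reach 54, so (a) meets the standard; on (b) the weight is 56, which does reach 54, so (b) meets the standard.
  The complainant carries Stage I.1; the licensee now bears the burden.
At Stage I.2 the licensee must meet a production showing (weight is at least 22): on (c) the weight is 22, ≥ 22, so (c) meets the standard.
  Stage I.2 carried; the burden shifts to the complainant.
At Stage I.3 the complainant must meet a more-likely-than-not showing (weight is at least 54): on (d) the weight is 56, which does reach 54, so (d) meets the standard.
  Stage I.3 carried; the final stage is satisfied.
With every stage satisfied, the complainant prevails on this issue.
— Issue II —
Stage II.1 (complainant, a substantially-more-likely showing, weight exceeds 76): (e) net 93−13=80 > 76 — meets.
  The complainant carries Stage II.1; the licensee now bears the burden.
Stage II.2 (licensee, the preponderance of the evidence, weight is at least 50): (f) net 76−23=53 ≥ 50 — meets; (g) 49 < 50 — fails.
  The licensee does not carry Stage II.2.
So the complainant prevails on this issue.
— Issue III —
Stage III.1 (complainant, the balance of probabilities, weight exceeds 53): (h) 54 > 53 — meets.
  Stage III.1 carried; the burden shifts to the licensee.
Stage III.2 (licensee, clear and convincing evidence, weight is at least 73): (i) net 97−27=70 < 73 — fails; (j) net 93−19=74 ≥ 73 — meets.
  The licensee does not carry Stage III.2.
So the complainant prevails on this issue.
Per-issue: Issue I → complainant; Issue II → complainant; Issue III → complainant. The complainant must prevail on every issue; overall, the complainant prevails.

complainant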